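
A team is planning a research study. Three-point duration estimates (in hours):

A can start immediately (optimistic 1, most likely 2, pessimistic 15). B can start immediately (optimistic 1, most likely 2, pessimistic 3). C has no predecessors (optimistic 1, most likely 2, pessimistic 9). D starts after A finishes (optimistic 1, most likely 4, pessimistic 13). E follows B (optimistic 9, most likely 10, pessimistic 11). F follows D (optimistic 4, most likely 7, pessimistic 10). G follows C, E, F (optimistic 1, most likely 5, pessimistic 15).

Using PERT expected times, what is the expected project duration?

te_A = (1 + 4·2 + 15)/6 = 24/6 = 4
te_B = (1 + 4·2 + 3)/6 = 12/6 = 2
te_C = (1 + 4·2 + 9)/6 = 18/6 = 3
te_D = (1 + 4·4 + 13)/6 = 30/6 = 5
te_E = (9 + 4·10 + 11)/6 = 60/6 = 10
te_F = (4 + 4·7 + 10)/6 = 42/6 = 7
te_G = (1 + 4·5 + 15)/6 = 36/6 = 6

Forward pass:
ES_A = 0; EF_A = 4
ES_B = 0; EF_B = 2
ES_C = 0; EF_C = 3
ES_D = 4; EF_D = 4+5 = 9
ES_E = 2; EF_E = 2+10 = 12
ES_F = 9; EF_F = 9+7 = 16
ES_G = max(EF_C=3, EF_E=12, EF_F=16) = 16; EF_G = 16+6 = 22
Expected project duration μ = 22 hours. Critical path: A → D → F → G.

22 hours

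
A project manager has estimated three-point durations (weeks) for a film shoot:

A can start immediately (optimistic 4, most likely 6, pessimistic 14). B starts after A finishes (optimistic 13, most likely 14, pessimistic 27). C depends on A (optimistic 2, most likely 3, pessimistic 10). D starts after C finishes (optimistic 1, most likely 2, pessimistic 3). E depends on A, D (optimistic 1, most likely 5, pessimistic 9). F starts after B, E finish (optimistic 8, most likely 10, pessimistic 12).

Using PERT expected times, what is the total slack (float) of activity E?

5 weeks

te_A = (4 + 4·6 + 14)/6 = 42/6 = 7
te_B = (13 + 4·14 + 27)/6 = 96/6 = 16
te_C = (2 + 4·3 + 10)/6 = 24/6 = 4
te_D = (1 + 4·2 + 3)/6 = 12/6 = 2
te_E = (1 + 4·5 + 9)/6 = 30/6 = 5
te_F = (8 + 4·10 + 12)/6 = 60/6 = 10

Forward pass:
ES_A = 0; EF_A = 7
ES_B = 7; EF_B = 7+16 = 23
ES_C = 7; EF_C = 7+4 = 11
ES_D = 11; EF_D = 11+2 = 13
ES_E = max(EF_A=7, EF_D=13) = 13; EF_E = 13+5 = 18
ES_F = max(EF_B=23, EF_E=18) = 23; EF_F = 23+10 = 33
Expected project duration μ = 33 weeks. Critical path: A → B → F.

Backward pass:
LF_F = 33; LS_F = 33−10 = 23
LF_E = LS_F = 23; LS_E = 23−5 = 18
LF_D = LS_E = 18; LS_D = 18−2 = 16
LF_C = LS_D = 16; LS_C = 16−4 = 12
LF_B = LS_F = 23; LS_B = 23−16 = 7
LF_A = min(LS_B=7, LS_C=12, LS_E=18) = 7; LS_A = 7−7 = 0
Slack_E = LS_E − ES_E = 18 − 13 = 5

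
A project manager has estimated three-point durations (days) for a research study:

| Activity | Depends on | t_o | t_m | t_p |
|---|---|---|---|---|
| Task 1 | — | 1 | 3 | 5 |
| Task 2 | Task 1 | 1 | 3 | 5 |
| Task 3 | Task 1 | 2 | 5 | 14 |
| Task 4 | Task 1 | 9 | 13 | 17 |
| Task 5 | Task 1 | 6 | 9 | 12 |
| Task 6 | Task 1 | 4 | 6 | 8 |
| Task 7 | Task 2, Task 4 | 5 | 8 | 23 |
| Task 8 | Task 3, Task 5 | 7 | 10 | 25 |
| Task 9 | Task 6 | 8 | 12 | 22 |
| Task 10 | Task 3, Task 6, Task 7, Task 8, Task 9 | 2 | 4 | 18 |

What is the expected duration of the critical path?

32 days

te_Task 1 = (1 + 4·3 + 5)/6 = 18/6 = 3
te_Task 2 = (1 + 4·3 + 5)/6 = 18/6 = 3
te_Task 3 = (2 + 4·5 + 14)/6 = 36/6 = 6
te_Task 4 = (9 + 4·13 + 17)/6 = 78/6 = 13
te_Task 5 = (6 + 4·9 + 12)/6 = 54/6 = 9
te_Task 6 = (4 + 4·6 + 8)/6 = 36/6 = 6
te_Task 7 = (5 + 4·8 + 23)/6 = 60/6 = 10
te_Task 8 = (7 + 4·10 + 25)/6 = 72/6 = 12
te_Task 9 = (8 + 4·12 + 22)/6 = 78/6 = 13
te_Task 10 = (2 + 4·4 + 18)/6 = 36/6 = 6

Forward pass:
ES_Task 1 = 0; EF_Task 1 = 3
ES_Task 2 = 3; EF_Task 2 = 3+3 = 6
ES_Task 3 = 3; EF_Task 3 = 3+6 = 9
ES_Task 4 = 3; EF_Task 4 = 3+13 = 16
ES_Task 5 = 3; EF_Task 5 = 3+9 = 12
ES_Task 6 = 3; EF_Task 6 = 3+6 = 9
ES_Task 7 = max(EF_Task 2=6, EF_Task 4=16) = 16; EF_Task 7 = 16+10 = 26
ES_Task 8 = max(EF_Task 3=9, EF_Task 5=12) = 12; EF_Task 8 = 12+12 = 24
ES_Task 9 = 9; EF_Task 9 = 9+13 = 22
ES_Task 10 = max(EF_Task 3=9, EF_Task 6=9, EF_Task 7=26, EF_Task 8=24, EF_Task 9=22) = 26; EF_Task 10 = 26+6 = 32
Expected project duration μ = 32 days. Critical path: Task 1 → Task 4 → Task 7 → Task 10.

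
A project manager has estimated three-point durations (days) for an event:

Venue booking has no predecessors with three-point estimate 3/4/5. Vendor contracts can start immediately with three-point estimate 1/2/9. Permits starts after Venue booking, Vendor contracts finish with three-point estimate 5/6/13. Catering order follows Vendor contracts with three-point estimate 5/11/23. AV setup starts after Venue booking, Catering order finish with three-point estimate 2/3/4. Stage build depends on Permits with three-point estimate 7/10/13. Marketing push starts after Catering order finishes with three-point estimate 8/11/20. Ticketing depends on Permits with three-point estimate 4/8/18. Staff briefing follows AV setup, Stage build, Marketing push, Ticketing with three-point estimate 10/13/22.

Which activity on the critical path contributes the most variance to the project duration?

Catering order

te_Venue booking = (3 + 4·4 + 5)/6 = 24/6 = 4; σ²_Venue booking = ((5−3)/6)² = 0.111
te_Vendor contracts = (1 + 4·2 + 9)/6 = 18/6 = 3; σ²_Vendor contracts = ((9−1)/6)² = 1.778
te_Permits = (5 + 4·6 + 13)/6 = 42/6 = 7; σ²_Permits = ((13−5)/6)² = 1.778
te_Catering order = (5 + 4·11 + 23)/6 = 72/6 = 12; σ²_Catering order = ((23−5)/6)² = 9.000
te_AV setup = (2 + 4·3 + 4)/6 = 18/6 = 3; σ²_AV setup = ((4−2)/6)² = 0.111
te_Stage build = (7 + 4·10 + 13)/6 = 60/6 = 10; σ²_Stage build = ((13−7)/6)² = 1.000
te_Marketing push = (8 + 4·11 + 20)/6 = 72/6 = 12; σ²_Marketing push = ((20−8)/6)² = 4.000
te_Ticketing = (4 + 4·8 + 18)/6 = 54/6 = 9; σ²_Ticketing = ((18−4)/6)² = 5.444
te_Staff briefing = (10 + 4·13 + 22)/6 = 84/6 = 14; σ²_Staff briefing = ((22−10)/6)² = 4.000

Forward pass:
ES_Venue booking = 0; EF_Venue booking = 4
ES_Vendor contracts = 0; EF_Vendor contracts = 3
ES_Permits = max(EF_Venue booking=4, EF_Vendor contracts=3) = 4; EF_Permits = 4+7 = 11
ES_Catering order = 3; EF_Catering order = 3+12 = 15
ES_AV setup = max(EF_Venue booking=4, EF_Catering order=15) = 15; EF_AV setup = 15+3 = 18
ES_Stage build = 11; EF_Stage build = 11+10 = 21
ES_Marketing push = 15; EF_Marketing push = 15+12 = 27
ES_Ticketing = 11; EF_Ticketing = 11+9 = 20
ES_Staff briefing = max(EF_AV setup=18, EF_Stage build=21, EF_Marketing push=27, EF_Ticketing=20) = 27; EF_Staff briefing = 27+14 = 41
Expected project duration μ = 41 days. Critical path: Vendor contracts → Catering order → Marketing push → Staff briefing.

Variances on critical path: σ²_Vendor contracts=1.778, σ²_Catering order=9.000, σ²_Marketing push=4.000, σ²_Staff briefing=4.000.
Largest is σ²_Catering order = 9.000.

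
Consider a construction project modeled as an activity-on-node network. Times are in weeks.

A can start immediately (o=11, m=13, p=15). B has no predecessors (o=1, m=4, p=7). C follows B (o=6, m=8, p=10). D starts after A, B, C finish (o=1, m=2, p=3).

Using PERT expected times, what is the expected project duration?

15 weeks

te_A = (11 + 4·13 + 15)/6 = 78/6 = 13
te_B = (1 + 4·4 + 7)/6 = 24/6 = 4
te_C = (6 + 4·8 + 10)/6 = 48/6 = 8
te_D = (1 + 4·2 + 3)/6 = 12/6 = 2

Forward pass:
ES_A = 0; EF_A = 13
ES_B = 0; EF_B = 4
ES_C = 4; EF_C = 4+8 = 12
ES_D = max(EF_A=13, EF_B=4, EF_C=12) = 13; EF_D = 13+2 = 15
Expected project duration μ = 15 weeks. Critical path: A → D.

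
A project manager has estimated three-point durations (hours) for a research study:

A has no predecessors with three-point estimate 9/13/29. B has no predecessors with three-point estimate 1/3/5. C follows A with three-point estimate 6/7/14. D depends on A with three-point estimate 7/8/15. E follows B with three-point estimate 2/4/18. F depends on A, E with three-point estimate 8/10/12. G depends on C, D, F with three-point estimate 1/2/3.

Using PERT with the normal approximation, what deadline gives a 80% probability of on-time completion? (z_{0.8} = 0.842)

te_A = (9 + 4·13 + 29)/6 = 90/6 = 15; σ²_A = ((29−9)/6)² = 11.111
te_B = (1 + 4·3 + 5)/6 = 18/6 = 3; σ²_B = ((5−1)/6)² = 0.444
te_C = (6 + 4·7 + 14)/6 = 48/6 = 8; σ²_C = ((14−6)/6)² = 1.778
te_D = (7 + 4·8 + 15)/6 = 54/6 = 9; σ²_D = ((15−7)/6)² = 1.778
te_E = (2 + 4·4 + 18)/6 = 36/6 = 6; σ²_E = ((18−2)/6)² = 7.111
te_F = (8 + 4·10 + 12)/6 = 60/6 = 10; σ²_F = ((12−8)/6)² = 0.444
te_G = (1 + 4·2 + 3)/6 = 12/6 = 2; σ²_G = ((3−1)/6)² = 0.111

Forward pass:
ES_A = 0; EF_A = 15
ES_B = 0; EF_B = 3
ES_C = 15; EF_C = 15+8 = 23
ES_D = 15; EF_D = 15+9 = 24
ES_E = 3; EF_E = 3+6 = 9
ES_F = max(EF_A=15, EF_E=9) = 15; EF_F = 15+10 = 25
ES_G = max(EF_C=23, EF_D=24, EF_F=25) = 25; EF_G = 25+2 = 27
Expected project duration μ = 27 hours. Critical path: A → F → G.

Variance along critical path = 11.111 + 0.444 + 0.111 = 11.667; σ = 3.416 hours.
D = μ + z·σ = 27 + 0.842·3.416 = 29.9 hours

29.9 hours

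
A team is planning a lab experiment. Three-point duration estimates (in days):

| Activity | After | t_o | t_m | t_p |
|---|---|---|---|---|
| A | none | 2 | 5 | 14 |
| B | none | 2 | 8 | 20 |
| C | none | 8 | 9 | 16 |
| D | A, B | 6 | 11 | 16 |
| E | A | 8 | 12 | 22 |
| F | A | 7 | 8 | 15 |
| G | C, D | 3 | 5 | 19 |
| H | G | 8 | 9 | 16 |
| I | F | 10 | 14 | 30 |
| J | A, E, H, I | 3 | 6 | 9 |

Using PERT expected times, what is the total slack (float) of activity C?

10 days

te_A = (2 + 4·5 + 14)/6 = 36/6 = 6
te_B = (2 + 4·8 + 20)/6 = 54/6 = 9
te_C = (8 + 4·9 + 16)/6 = 60/6 = 10
te_D = (6 + 4·11 + 16)/6 = 66/6 = 11
te_E = (8 + 4·12 + 22)/6 = 78/6 = 13
te_F = (7 + 4·8 + 15)/6 = 54/6 = 9
te_G = (3 + 4·5 + 19)/6 = 42/6 = 7
te_H = (8 + 4·9 + 16)/6 = 60/6 = 10
te_I = (10 + 4·14 + 30)/6 = 96/6 = 16
te_J = (3 + 4·6 + 9)/6 = 36/6 = 6

Forward pass:
ES_A = 0; EF_A = 6
ES_B = 0; EF_B = 9
ES_C = 0; EF_C = 10
ES_D = max(EF_A=6, EF_B=9) = 9; EF_D = 9+11 = 20
ES_E = 6; EF_E = 6+13 = 19
ES_F = 6; EF_F = 6+9 = 15
ES_G = max(EF_C=10, EF_D=20) = 20; EF_G = 20+7 = 27
ES_H = 27; EF_H = 27+10 = 37
ES_I = 15; EF_I = 15+16 = 31
ES_J = max(EF_A=6, EF_E=19, EF_H=37, EF_I=31) = 37; EF_J = 37+6 = 43
Expected project duration μ = 43 days. Critical path: B → D → G → H → J.

Backward pass:
LF_J = 43; LS_J = 43−6 = 37
LF_I = LS_J = 37; LS_I = 37−16 = 21
LF_H = LS_J = 37; LS_H = 37−10 = 27
LF_G = LS_H = 27; LS_G = 27−7 = 20
LF_F = LS_I = 21; LS_F = 21−9 = 12
LF_E = LS_J = 37; LS_E = 37−13 = 24
LF_D = LS_G = 20; LS_D = 20−11 = 9
LF_C = LS_G = 20; LS_C = 20−10 = 10
LF_B = LS_D = 9; LS_B = 9−9 = 0
LF_A = min(LS_D=9, LS_E=24, LS_F=12, LS_J=37) = 9; LS_A = 9−6 = 3
Slack_C = LS_C − ES_C = 10 − 0 = 10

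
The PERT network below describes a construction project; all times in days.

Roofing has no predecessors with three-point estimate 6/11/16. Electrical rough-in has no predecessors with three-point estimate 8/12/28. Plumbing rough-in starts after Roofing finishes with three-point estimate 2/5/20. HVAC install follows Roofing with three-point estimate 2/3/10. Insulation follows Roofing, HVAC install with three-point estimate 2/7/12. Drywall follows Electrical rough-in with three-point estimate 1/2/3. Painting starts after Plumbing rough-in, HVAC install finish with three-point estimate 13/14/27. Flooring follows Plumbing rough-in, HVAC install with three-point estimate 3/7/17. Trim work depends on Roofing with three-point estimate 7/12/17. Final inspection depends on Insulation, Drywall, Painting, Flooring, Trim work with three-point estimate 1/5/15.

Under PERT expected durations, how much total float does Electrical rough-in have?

te_Roofing = (6 + 4·11 + 16)/6 = 66/6 = 11
te_Electrical rough-in = (8 + 4·12 + 28)/6 = 84/6 = 14
te_Plumbing rough-in = (2 + 4·5 + 20)/6 = 42/6 = 7
te_HVAC install = (2 + 4·3 + 10)/6 = 24/6 = 4
te_Insulation = (2 + 4·7 + 12)/6 = 42/6 = 7
te_Drywall = (1 + 4·2 + 3)/6 = 12/6 = 2
te_Painting = (13 + 4·14 + 27)/6 = 96/6 = 16
te_Flooring = (3 + 4·7 + 17)/6 = 48/6 = 8
te_Trim work = (7 + 4·12 + 17)/6 = 72/6 = 12
te_Final inspection = (1 + 4·5 + 15)/6 = 36/6 = 6

Forward pass:
ES_Roofing = 0; EF_Roofing = 11
ES_Electrical rough-in = 0; EF_Electrical rough-in = 14
ES_Plumbing rough-in = 11; EF_Plumbing rough-in = 11+7 = 18
ES_HVAC install = 11; EF_HVAC install = 11+4 = 15
ES_Insulation = max(EF_Roofing=11, EF_HVAC install=15) = 15; EF_Insulation = 15+7 = 22
ES_Drywall = 14; EF_Drywall = 14+2 = 16
ES_Painting = max(EF_Plumbing rough-in=18, EF_HVAC install=15) = 18; EF_Painting = 18+16 = 34
ES_Flooring = max(EF_Plumbing rough-in=18, EF_HVAC install=15) = 18; EF_Flooring = 18+8 = 26
ES_Trim work = 11; EF_Trim work = 11+12 = 23
ES_Final inspection = max(EF_Insulation=22, EF_Drywall=16, EF_Painting=34, EF_Flooring=26, EF_Trim work=23) = 34; EF_Final inspection = 34+6 = 40
Expected project duration μ = 40 days. Critical path: Roofing → Plumbing rough-in → Painting → Final inspection.

Backward pass:
LF_Final inspection = 40; LS_Final inspection = 40−6 = 34
LF_Trim work = LS_Final inspection = 34; LS_Trim work = 34−12 = 22
LF_Flooring = LS_Final inspection = 34; LS_Flooring = 34−8 = 26
LF_Painting = LS_Final inspection = 34; LS_Painting = 34−16 = 18
LF_Drywall = LS_Final inspection = 34; LS_Drywall = 34−2 = 32
LF_Insulation = LS_Final inspection = 34; LS_Insulation = 34−7 = 27
LF_HVAC install = min(LS_Insulation=27, LS_Painting=18, LS_Flooring=26) = 18; LS_HVAC install = 18−4 = 14
LF_Plumbing rough-in = min(LS_Painting=18, LS_Flooring=26) = 18; LS_Plumbing rough-in = 18−7 = 11
LF_Electrical rough-in = LS_Drywall = 32; LS_Electrical rough-in = 32−14 = 18
LF_Roofing = min(LS_Plumbing rough-in=11, LS_HVAC install=14, LS_Insulation=27, LS_Trim work=22) = 11; LS_Roofing = 11−11 = 0
Slack_Electrical rough-in = LS_Electrical rough-in − ES_Electrical rough-in = 18 − 0 = 18

18 days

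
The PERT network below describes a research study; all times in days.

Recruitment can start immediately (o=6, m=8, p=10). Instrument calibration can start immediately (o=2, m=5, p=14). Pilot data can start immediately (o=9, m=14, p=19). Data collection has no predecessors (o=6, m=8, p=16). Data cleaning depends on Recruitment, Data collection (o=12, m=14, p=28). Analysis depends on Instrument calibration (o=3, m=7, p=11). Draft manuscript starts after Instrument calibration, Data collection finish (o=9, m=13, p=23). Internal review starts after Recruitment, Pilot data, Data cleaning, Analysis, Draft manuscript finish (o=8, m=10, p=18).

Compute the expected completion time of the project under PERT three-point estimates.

36 days

te_Recruitment = (6 + 4·8 + 10)/6 = 48/6 = 8
te_Instrument calibration = (2 + 4·5 + 14)/6 = 36/6 = 6
te_Pilot data = (9 + 4·14 + 19)/6 = 84/6 = 14
te_Data collection = (6 + 4·8 + 16)/6 = 54/6 = 9
te_Data cleaning = (12 + 4·14 + 28)/6 = 96/6 = 16
te_Analysis = (3 + 4·7 + 11)/6 = 42/6 = 7
te_Draft manuscript = (9 + 4·13 + 23)/6 = 84/6 = 14
te_Internal review = (8 + 4·10 + 18)/6 = 66/6 = 11

Forward pass:
ES_Recruitment = 0; EF_Recruitment = 8
ES_Instrument calibration = 0; EF_Instrument calibration = 6
ES_Pilot data = 0; EF_Pilot data = 14
ES_Data collection = 0; EF_Data collection = 9
ES_Data cleaning = max(EF_Recruitment=8, EF_Data collection=9) = 9; EF_Data cleaning = 9+16 = 25
ES_Analysis = 6; EF_Analysis = 6+7 = 13
ES_Draft manuscript = max(EF_Instrument calibration=6, EF_Data collection=9) = 9; EF_Draft manuscript = 9+14 = 23
ES_Internal review = max(EF_Recruitment=8, EF_Pilot data=14, EF_Data cleaning=25, EF_Analysis=13, EF_Draft manuscript=23) = 25; EF_Internal review = 25+11 = 36
Expected project duration μ = 36 days. Critical path: Data collection → Data cleaning → Internal review.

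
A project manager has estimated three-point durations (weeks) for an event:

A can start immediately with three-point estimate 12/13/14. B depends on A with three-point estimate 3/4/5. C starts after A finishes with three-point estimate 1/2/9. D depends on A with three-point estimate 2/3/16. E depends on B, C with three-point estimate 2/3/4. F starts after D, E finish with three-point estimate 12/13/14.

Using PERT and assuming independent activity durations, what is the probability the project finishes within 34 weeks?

0.933

te_A = (12 + 4·13 + 14)/6 = 78/6 = 13; σ²_A = ((14−12)/6)² = 0.111
te_B = (3 + 4·4 + 5)/6 = 24/6 = 4; σ²_B = ((5−3)/6)² = 0.111
te_C = (1 + 4·2 + 9)/6 = 18/6 = 3; σ²_C = ((9−1)/6)² = 1.778
te_D = (2 + 4·3 + 16)/6 = 30/6 = 5; σ²_D = ((16−2)/6)² = 5.444
te_E = (2 + 4·3 + 4)/6 = 18/6 = 3; σ²_E = ((4−2)/6)² = 0.111
te_F = (12 + 4·13 + 14)/6 = 78/6 = 13; σ²_F = ((14−12)/6)² = 0.111

Forward pass:
ES_A = 0; EF_A = 13
ES_B = 13; EF_B = 13+4 = 17
ES_C = 13; EF_C = 13+3 = 16
ES_D = 13; EF_D = 13+5 = 18
ES_E = max(EF_B=17, EF_C=16) = 17; EF_E = 17+3 = 20
ES_F = max(EF_D=18, EF_E=20) = 20; EF_F = 20+13 = 33
Expected project duration μ = 33 weeks. Critical path: A → B → E → F.

Variance along critical path = 0.111 + 0.111 + 0.111 + 0.111 = 0.444; σ = √0.444 = 0.667 weeks.
Z = (34 − 33) / 0.667 = 1.500
P(T ≤ 34) = Φ(1.500) ≈ 0.933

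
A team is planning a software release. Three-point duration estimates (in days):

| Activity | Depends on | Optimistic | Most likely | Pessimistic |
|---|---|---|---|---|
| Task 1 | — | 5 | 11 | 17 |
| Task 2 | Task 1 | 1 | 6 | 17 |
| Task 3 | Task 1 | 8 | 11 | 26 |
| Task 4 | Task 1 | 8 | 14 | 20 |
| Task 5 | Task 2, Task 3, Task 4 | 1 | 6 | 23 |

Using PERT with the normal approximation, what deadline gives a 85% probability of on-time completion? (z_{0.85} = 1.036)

te_Task 1 = (5 + 4·11 + 17)/6 = 66/6 = 11; σ²_Task 1 = ((17−5)/6)² = 4.000
te_Task 2 = (1 + 4·6 + 17)/6 = 42/6 = 7; σ²_Task 2 = ((17−1)/6)² = 7.111
te_Task 3 = (8 + 4·11 + 26)/6 = 78/6 = 13; σ²_Task 3 = ((26−8)/6)² = 9.000
te_Task 4 = (8 + 4·14 + 20)/6 = 84/6 = 14; σ²_Task 4 = ((20−8)/6)² = 4.000
te_Task 5 = (1 + 4·6 + 23)/6 = 48/6 = 8; σ²_Task 5 = ((23−1)/6)² = 13.444

Forward pass:
ES_Task 1 = 0; EF_Task 1 = 11
ES_Task 2 = 11; EF_Task 2 = 11+7 = 18
ES_Task 3 = 11; EF_Task 3 = 11+13 = 24
ES_Task 4 = 11; EF_Task 4 = 11+14 = 25
ES_Task 5 = max(EF_Task 2=18, EF_Task 3=24, EF_Task 4=25) = 25; EF_Task 5 = 25+8 = 33
Expected project duration μ = 33 days. Critical path: Task 1 → Task 4 → Task 5.

Variance along critical path = 4.000 + 4.000 + 13.444 = 21.444; σ = 4.631 days.
D = μ + z·σ = 33 + 1.036·4.631 = 37.8 days

37.8 days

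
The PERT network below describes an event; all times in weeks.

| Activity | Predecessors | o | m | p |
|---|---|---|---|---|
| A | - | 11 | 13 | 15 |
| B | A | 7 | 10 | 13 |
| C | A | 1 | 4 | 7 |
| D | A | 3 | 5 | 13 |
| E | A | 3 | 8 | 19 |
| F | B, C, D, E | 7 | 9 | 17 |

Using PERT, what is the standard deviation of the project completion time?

2.05 weeks

te_A = (11 + 4·13 + 15)/6 = 78/6 = 13; σ²_A = ((15−11)/6)² = 0.444
te_B = (7 + 4·10 + 13)/6 = 60/6 = 10; σ²_B = ((13−7)/6)² = 1.000
te_C = (1 + 4·4 + 7)/6 = 24/6 = 4; σ²_C = ((7−1)/6)² = 1.000
te_D = (3 + 4·5 + 13)/6 = 36/6 = 6; σ²_D = ((13−3)/6)² = 2.778
te_E = (3 + 4·8 + 19)/6 = 54/6 = 9; σ²_E = ((19−3)/6)² = 7.111
te_F = (7 + 4·9 + 17)/6 = 60/6 = 10; σ²_F = ((17−7)/6)² = 2.778

Forward pass:
ES_A = 0; EF_A = 13
ES_B = 13; EF_B = 13+10 = 23
ES_C = 13; EF_C = 13+4 = 17
ES_D = 13; EF_D = 13+6 = 19
ES_E = 13; EF_E = 13+9 = 22
ES_F = max(EF_B=23, EF_C=17, EF_D=19, EF_E=22) = 23; EF_F = 23+10 = 33
Expected project duration μ = 33 weeks. Critical path: A → B → F.

Variance along critical path = 0.444 + 1.000 + 2.778 = 4.222
σ = √4.222 = 2.055 weeks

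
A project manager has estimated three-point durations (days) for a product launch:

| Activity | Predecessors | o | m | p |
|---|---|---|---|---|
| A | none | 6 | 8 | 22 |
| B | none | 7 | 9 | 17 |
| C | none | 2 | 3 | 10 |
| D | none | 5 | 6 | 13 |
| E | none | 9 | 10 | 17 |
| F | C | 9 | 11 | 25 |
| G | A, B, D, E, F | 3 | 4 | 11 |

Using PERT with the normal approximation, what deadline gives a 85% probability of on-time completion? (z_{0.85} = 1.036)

25.4 days

te_A = (6 + 4·8 + 22)/6 = 60/6 = 10; σ²_A = ((22−6)/6)² = 7.111
te_B = (7 + 4·9 + 17)/6 = 60/6 = 10; σ²_B = ((17−7)/6)² = 2.778
te_C = (2 + 4·3 + 10)/6 = 24/6 = 4; σ²_C = ((10−2)/6)² = 1.778
te_D = (5 + 4·6 + 13)/6 = 42/6 = 7; σ²_D = ((13−5)/6)² = 1.778
te_E = (9 + 4·10 + 17)/6 = 66/6 = 11; σ²_E = ((17−9)/6)² = 1.778
te_F = (9 + 4·11 + 25)/6 = 78/6 = 13; σ²_F = ((25−9)/6)² = 7.111
te_G = (3 + 4·4 + 11)/6 = 30/6 = 5; σ²_G = ((11−3)/6)² = 1.778

Forward pass:
ES_A = 0; EF_A = 10
ES_B = 0; EF_B = 10
ES_C = 0; EF_C = 4
ES_D = 0; EF_D = 7
ES_E = 0; EF_E = 11
ES_F = 4; EF_F = 4+13 = 17
ES_G = max(EF_A=10, EF_B=10, EF_D=7, EF_E=11, EF_F=17) = 17; EF_G = 17+5 = 22
Expected project duration μ = 22 days. Critical path: C → F → G.

Variance along critical path = 1.778 + 7.111 + 1.778 = 10.667; σ = 3.266 days.
D = μ + z·σ = 22 + 1.036·3.266 = 25.4 days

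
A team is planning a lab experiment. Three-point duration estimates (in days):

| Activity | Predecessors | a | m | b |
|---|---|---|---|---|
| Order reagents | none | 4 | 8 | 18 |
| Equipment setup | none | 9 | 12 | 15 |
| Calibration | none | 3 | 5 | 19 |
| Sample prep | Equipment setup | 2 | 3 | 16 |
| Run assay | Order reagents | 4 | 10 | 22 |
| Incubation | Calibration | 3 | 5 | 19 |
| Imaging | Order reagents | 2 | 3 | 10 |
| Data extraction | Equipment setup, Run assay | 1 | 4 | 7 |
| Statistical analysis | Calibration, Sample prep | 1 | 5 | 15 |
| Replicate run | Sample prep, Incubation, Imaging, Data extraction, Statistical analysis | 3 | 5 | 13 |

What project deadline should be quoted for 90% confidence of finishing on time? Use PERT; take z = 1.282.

35.5 days

te_Order reagents = (4 + 4·8 + 18)/6 = 54/6 = 9; σ²_Order reagents = ((18−4)/6)² = 5.444
te_Equipment setup = (9 + 4·12 + 15)/6 = 72/6 = 12; σ²_Equipment setup = ((15−9)/6)² = 1.000
te_Calibration = (3 + 4·5 + 19)/6 = 42/6 = 7; σ²_Calibration = ((19−3)/6)² = 7.111
te_Sample prep = (2 + 4·3 + 16)/6 = 30/6 = 5; σ²_Sample prep = ((16−2)/6)² = 5.444
te_Run assay = (4 + 4·10 + 22)/6 = 66/6 = 11; σ²_Run assay = ((22−4)/6)² = 9.000
te_Incubation = (3 + 4·5 + 19)/6 = 42/6 = 7; σ²_Incubation = ((19−3)/6)² = 7.111
te_Imaging = (2 + 4·3 + 10)/6 = 24/6 = 4; σ²_Imaging = ((10−2)/6)² = 1.778
te_Data extraction = (1 + 4·4 + 7)/6 = 24/6 = 4; σ²_Data extraction = ((7−1)/6)² = 1.000
te_Statistical analysis = (1 + 4·5 + 15)/6 = 36/6 = 6; σ²_Statistical analysis = ((15−1)/6)² = 5.444
te_Replicate run = (3 + 4·5 + 13)/6 = 36/6 = 6; σ²_Replicate run = ((13−3)/6)² = 2.778

Forward pass:
ES_Order reagents = 0; EF_Order reagents = 9
ES_Equipment setup = 0; EF_Equipment setup = 12
ES_Calibration = 0; EF_Calibration = 7
ES_Sample prep = 12; EF_Sample prep = 12+5 = 17
ES_Run assay = 9; EF_Run assay = 9+11 = 20
ES_Incubation = 7; EF_Incubation = 7+7 = 14
ES_Imaging = 9; EF_Imaging = 9+4 = 13
ES_Data extraction = max(EF_Equipment setup=12, EF_Run assay=20) = 20; EF_Data extraction = 20+4 = 24
ES_Statistical analysis = max(EF_Calibration=7, EF_Sample prep=17) = 17; EF_Statistical analysis = 17+6 = 23
ES_Replicate run = max(EF_Sample prep=17, EF_Incubation=14, EF_Imaging=13, EF_Data extraction=24, EF_Statistical analysis=23) = 24; EF_Replicate run = 24+6 = 30
Expected project duration μ = 30 days. Critical path: Order reagents → Run assay → Data extraction → Replicate run.

Variance along critical path = 5.444 + 9.000 + 1.000 + 2.778 = 18.222; σ = 4.269 days.
D = μ + z·σ = 30 + 1.282·4.269 = 35.5 days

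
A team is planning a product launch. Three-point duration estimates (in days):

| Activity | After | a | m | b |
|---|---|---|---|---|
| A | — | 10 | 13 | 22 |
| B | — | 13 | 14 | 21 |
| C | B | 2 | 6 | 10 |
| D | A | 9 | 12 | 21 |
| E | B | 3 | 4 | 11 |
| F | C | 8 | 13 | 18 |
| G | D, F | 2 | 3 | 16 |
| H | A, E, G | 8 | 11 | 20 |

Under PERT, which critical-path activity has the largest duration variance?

G

te_A = (10 + 4·13 + 22)/6 = 84/6 = 14; σ²_A = ((22−10)/6)² = 4.000
te_B = (13 + 4·14 + 21)/6 = 90/6 = 15; σ²_B = ((21−13)/6)² = 1.778
te_C = (2 + 4·6 + 10)/6 = 36/6 = 6; σ²_C = ((10−2)/6)² = 1.778
te_D = (9 + 4·12 + 21)/6 = 78/6 = 13; σ²_D = ((21−9)/6)² = 4.000
te_E = (3 + 4·4 + 11)/6 = 30/6 = 5; σ²_E = ((11−3)/6)² = 1.778
te_F = (8 + 4·13 + 18)/6 = 78/6 = 13; σ²_F = ((18−8)/6)² = 2.778
te_G = (2 + 4·3 + 16)/6 = 30/6 = 5; σ²_G = ((16−2)/6)² = 5.444
te_H = (8 + 4·11 + 20)/6 = 72/6 = 12; σ²_H = ((20−8)/6)² = 4.000

Forward pass:
ES_A = 0; EF_A = 14
ES_B = 0; EF_B = 15
ES_C = 15; EF_C = 15+6 = 21
ES_D = 14; EF_D = 14+13 = 27
ES_E = 15; EF_E = 15+5 = 20
ES_F = 21; EF_F = 21+13 = 34
ES_G = max(EF_D=27, EF_F=34) = 34; EF_G = 34+5 = 39
ES_H = max(EF_A=14, EF_E=20, EF_G=39) = 39; EF_H = 39+12 = 51
Expected project duration μ = 51 days. Critical path: B → C → F → G → H.

Variances on critical path: σ²_B=1.778, σ²_C=1.778, σ²_F=2.778, σ²_G=5.444, σ²_H=4.000.
Largest is σ²_G = 5.444.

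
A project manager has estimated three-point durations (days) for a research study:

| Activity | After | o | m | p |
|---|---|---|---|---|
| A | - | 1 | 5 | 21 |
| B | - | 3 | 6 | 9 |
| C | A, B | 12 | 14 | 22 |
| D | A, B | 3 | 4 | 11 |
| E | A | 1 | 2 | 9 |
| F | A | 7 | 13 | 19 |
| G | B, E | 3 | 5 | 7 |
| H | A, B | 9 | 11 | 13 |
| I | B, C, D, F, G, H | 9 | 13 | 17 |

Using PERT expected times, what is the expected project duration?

te_A = (1 + 4·5 + 21)/6 = 42/6 = 7
te_B = (3 + 4·6 + 9)/6 = 36/6 = 6
te_C = (12 + 4·14 + 22)/6 = 90/6 = 15
te_D = (3 + 4·4 + 11)/6 = 30/6 = 5
te_E = (1 + 4·2 + 9)/6 = 18/6 = 3
te_F = (7 + 4·13 + 19)/6 = 78/6 = 13
te_G = (3 + 4·5 + 7)/6 = 30/6 = 5
te_H = (9 + 4·11 + 13)/6 = 66/6 = 11
te_I = (9 + 4·13 + 17)/6 = 78/6 = 13

Forward pass:
ES_A = 0; EF_A = 7
ES_B = 0; EF_B = 6
ES_C = max(EF_A=7, EF_B=6) = 7; EF_C = 7+15 = 22
ES_D = max(EF_A=7, EF_B=6) = 7; EF_D = 7+5 = 12
ES_E = 7; EF_E = 7+3 = 10
ES_F = 7; EF_F = 7+13 = 20
ES_G = max(EF_B=6, EF_E=10) = 10; EF_G = 10+5 = 15
ES_H = max(EF_A=7, EF_B=6) = 7; EF_H = 7+11 = 18
ES_I = max(EF_B=6, EF_C=22, EF_D=12, EF_F=20, EF_G=15, EF_H=18) = 22; EF_I = 22+13 = 35
Expected project duration μ = 35 days. Critical path: A → C → I.

35 days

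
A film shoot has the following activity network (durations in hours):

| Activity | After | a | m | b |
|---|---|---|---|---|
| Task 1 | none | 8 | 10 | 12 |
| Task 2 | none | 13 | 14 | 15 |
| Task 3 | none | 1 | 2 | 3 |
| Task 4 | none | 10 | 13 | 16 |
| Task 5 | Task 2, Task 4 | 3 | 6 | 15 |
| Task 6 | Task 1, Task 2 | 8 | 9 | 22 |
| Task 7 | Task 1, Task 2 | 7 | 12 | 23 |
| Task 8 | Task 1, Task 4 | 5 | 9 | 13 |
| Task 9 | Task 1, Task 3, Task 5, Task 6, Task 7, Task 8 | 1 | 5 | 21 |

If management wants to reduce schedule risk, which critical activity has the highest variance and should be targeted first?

Task 9

te_Task 1 = (8 + 4·10 + 12)/6 = 60/6 = 10; σ²_Task 1 = ((12−8)/6)² = 0.444
te_Task 2 = (13 + 4·14 + 15)/6 = 84/6 = 14; σ²_Task 2 = ((15−13)/6)² = 0.111
te_Task 3 = (1 + 4·2 + 3)/6 = 12/6 = 2; σ²_Task 3 = ((3−1)/6)² = 0.111
te_Task 4 = (10 + 4·13 + 16)/6 = 78/6 = 13; σ²_Task 4 = ((16−10)/6)² = 1.000
te_Task 5 = (3 + 4·6 + 15)/6 = 42/6 = 7; σ²_Task 5 = ((15−3)/6)² = 4.000
te_Task 6 = (8 + 4·9 + 22)/6 = 66/6 = 11; σ²_Task 6 = ((22−8)/6)² = 5.444
te_Task 7 = (7 + 4·12 + 23)/6 = 78/6 = 13; σ²_Task 7 = ((23−7)/6)² = 7.111
te_Task 8 = (5 + 4·9 + 13)/6 = 54/6 = 9; σ²_Task 8 = ((13−5)/6)² = 1.778
te_Task 9 = (1 + 4·5 + 21)/6 = 42/6 = 7; σ²_Task 9 = ((21−1)/6)² = 11.111

Forward pass:
ES_Task 1 = 0; EF_Task 1 = 10
ES_Task 2 = 0; EF_Task 2 = 14
ES_Task 3 = 0; EF_Task 3 = 2
ES_Task 4 = 0; EF_Task 4 = 13
ES_Task 5 = max(EF_Task 2=14, EF_Task 4=13) = 14; EF_Task 5 = 14+7 = 21
ES_Task 6 = max(EF_Task 1=10, EF_Task 2=14) = 14; EF_Task 6 = 14+11 = 25
ES_Task 7 = max(EF_Task 1=10, EF_Task 2=14) = 14; EF_Task 7 = 14+13 = 27
ES_Task 8 = max(EF_Task 1=10, EF_Task 4=13) = 13; EF_Task 8 = 13+9 = 22
ES_Task 9 = max(EF_Task 1=10, EF_Task 3=2, EF_Task 5=21, EF_Task 6=25, EF_Task 7=27, EF_Task 8=22) = 27; EF_Task 9 = 27+7 = 34
Expected project duration μ = 34 hours. Critical path: Task 2 → Task 7 → Task 9.

Variances on critical path: σ²_Task 2=0.111, σ²_Task 7=7.111, σ²_Task 9=11.111.
Largest is σ²_Task 9 = 11.111.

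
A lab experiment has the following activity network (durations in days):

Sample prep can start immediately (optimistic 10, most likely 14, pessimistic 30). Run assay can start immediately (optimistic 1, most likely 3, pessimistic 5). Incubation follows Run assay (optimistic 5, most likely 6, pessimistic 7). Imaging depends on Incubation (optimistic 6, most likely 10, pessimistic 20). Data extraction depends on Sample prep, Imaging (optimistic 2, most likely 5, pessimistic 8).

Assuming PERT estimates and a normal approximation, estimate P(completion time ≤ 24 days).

0.353

te_Sample prep = (10 + 4·14 + 30)/6 = 96/6 = 16; σ²_Sample prep = ((30−10)/6)² = 11.111
te_Run assay = (1 + 4·3 + 5)/6 = 18/6 = 3; σ²_Run assay = ((5−1)/6)² = 0.444
te_Incubation = (5 + 4·6 + 7)/6 = 36/6 = 6; σ²_Incubation = ((7−5)/6)² = 0.111
te_Imaging = (6 + 4·10 + 20)/6 = 66/6 = 11; σ²_Imaging = ((20−6)/6)² = 5.444
te_Data extraction = (2 + 4·5 + 8)/6 = 30/6 = 5; σ²_Data extraction = ((8−2)/6)² = 1.000

Forward pass:
ES_Sample prep = 0; EF_Sample prep = 16
ES_Run assay = 0; EF_Run assay = 3
ES_Incubation = 3; EF_Incubation = 3+6 = 9
ES_Imaging = 9; EF_Imaging = 9+11 = 20
ES_Data extraction = max(EF_Sample prep=16, EF_Imaging=20) = 20; EF_Data extraction = 20+5 = 25
Expected project duration μ = 25 days. Critical path: Run assay → Incubation → Imaging → Data extraction.

Variance along critical path = 0.444 + 0.111 + 5.444 + 1.000 = 7.000; σ = √7.000 = 2.646 days.
Z = (24 − 25) / 2.646 = -0.378
P(T ≤ 24) = Φ(-0.378) ≈ 0.353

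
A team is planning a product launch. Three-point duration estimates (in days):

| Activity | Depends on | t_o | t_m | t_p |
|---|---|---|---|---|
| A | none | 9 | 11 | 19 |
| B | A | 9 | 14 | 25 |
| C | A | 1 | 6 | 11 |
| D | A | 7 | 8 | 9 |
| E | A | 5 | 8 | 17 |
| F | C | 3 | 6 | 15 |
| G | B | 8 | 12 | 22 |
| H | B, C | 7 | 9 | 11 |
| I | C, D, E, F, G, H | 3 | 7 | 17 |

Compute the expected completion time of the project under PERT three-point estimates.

te_A = (9 + 4·11 + 19)/6 = 72/6 = 12
te_B = (9 + 4·14 + 25)/6 = 90/6 = 15
te_C = (1 + 4·6 + 11)/6 = 36/6 = 6
te_D = (7 + 4·8 + 9)/6 = 48/6 = 8
te_E = (5 + 4·8 + 17)/6 = 54/6 = 9
te_F = (3 + 4·6 + 15)/6 = 42/6 = 7
te_G = (8 + 4·12 + 22)/6 = 78/6 = 13
te_H = (7 + 4·9 + 11)/6 = 54/6 = 9
te_I = (3 + 4·7 + 17)/6 = 48/6 = 8

Forward pass:
ES_A = 0; EF_A = 12
ES_B = 12; EF_B = 12+15 = 27
ES_C = 12; EF_C = 12+6 = 18
ES_D = 12; EF_D = 12+8 = 20
ES_E = 12; EF_E = 12+9 = 21
ES_F = 18; EF_F = 18+7 = 25
ES_G = 27; EF_G = 27+13 = 40
ES_H = max(EF_B=27, EF_C=18) = 27; EF_H = 27+9 = 36
ES_I = max(EF_C=18, EF_D=20, EF_E=21, EF_F=25, EF_G=40, EF_H=36) = 40; EF_I = 40+8 = 48
Expected project duration μ = 48 days. Critical path: A → B → G → I.

48 days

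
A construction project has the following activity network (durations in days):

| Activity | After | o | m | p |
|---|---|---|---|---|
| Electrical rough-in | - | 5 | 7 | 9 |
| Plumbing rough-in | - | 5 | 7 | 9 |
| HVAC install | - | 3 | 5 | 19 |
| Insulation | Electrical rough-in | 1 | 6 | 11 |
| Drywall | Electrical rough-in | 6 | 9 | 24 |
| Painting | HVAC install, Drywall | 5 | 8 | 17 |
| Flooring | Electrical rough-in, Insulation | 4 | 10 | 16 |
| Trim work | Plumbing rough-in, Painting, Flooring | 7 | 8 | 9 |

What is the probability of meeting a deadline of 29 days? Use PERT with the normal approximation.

te_Electrical rough-in = (5 + 4·7 + 9)/6 = 42/6 = 7; σ²_Electrical rough-in = ((9−5)/6)² = 0.444
te_Plumbing rough-in = (5 + 4·7 + 9)/6 = 42/6 = 7; σ²_Plumbing rough-in = ((9−5)/6)² = 0.444
te_HVAC install = (3 + 4·5 + 19)/6 = 42/6 = 7; σ²_HVAC install = ((19−3)/6)² = 7.111
te_Insulation = (1 + 4·6 + 11)/6 = 36/6 = 6; σ²_Insulation = ((11−1)/6)² = 2.778
te_Drywall = (6 + 4·9 + 24)/6 = 66/6 = 11; σ²_Drywall = ((24−6)/6)² = 9.000
te_Painting = (5 + 4·8 + 17)/6 = 54/6 = 9; σ²_Painting = ((17−5)/6)² = 4.000
te_Flooring = (4 + 4·10 + 16)/6 = 60/6 = 10; σ²_Flooring = ((16−4)/6)² = 4.000
te_Trim work = (7 + 4·8 + 9)/6 = 48/6 = 8; σ²_Trim work = ((9−7)/6)² = 0.111

Forward pass:
ES_Electrical rough-in = 0; EF_Electrical rough-in = 7
ES_Plumbing rough-in = 0; EF_Plumbing rough-in = 7
ES_HVAC install = 0; EF_HVAC install = 7
ES_Insulation = 7; EF_Insulation = 7+6 = 13
ES_Drywall = 7; EF_Drywall = 7+11 = 18
ES_Painting = max(EF_HVAC install=7, EF_Drywall=18) = 18; EF_Painting = 18+9 = 27
ES_Flooring = max(EF_Electrical rough-in=7, EF_Insulation=13) = 13; EF_Flooring = 13+10 = 23
ES_Trim work = max(EF_Plumbing rough-in=7, EF_Painting=27, EF_Flooring=23) = 27; EF_Trim work = 27+8 = 35
Expected project duration μ = 35 days. Critical path: Electrical rough-in → Drywall → Painting → Trim work.

Variance along critical path = 0.444 + 9.000 + 4.000 + 0.111 = 13.556; σ = √13.556 = 3.682 days.
Z = (29 − 35) / 3.682 = -1.630
P(T ≤ 29) = Φ(-1.630) ≈ 0.052

0.052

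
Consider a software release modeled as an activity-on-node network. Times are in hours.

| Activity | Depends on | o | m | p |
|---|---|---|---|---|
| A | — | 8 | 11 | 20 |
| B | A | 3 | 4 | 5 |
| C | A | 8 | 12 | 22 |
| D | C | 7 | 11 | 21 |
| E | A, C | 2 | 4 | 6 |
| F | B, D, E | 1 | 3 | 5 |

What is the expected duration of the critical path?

te_A = (8 + 4·11 + 20)/6 = 72/6 = 12
te_B = (3 + 4·4 + 5)/6 = 24/6 = 4
te_C = (8 + 4·12 + 22)/6 = 78/6 = 13
te_D = (7 + 4·11 + 21)/6 = 72/6 = 12
te_E = (2 + 4·4 + 6)/6 = 24/6 = 4
te_F = (1 + 4·3 + 5)/6 = 18/6 = 3

Forward pass:
ES_A = 0; EF_A = 12
ES_B = 12; EF_B = 12+4 = 16
ES_C = 12; EF_C = 12+13 = 25
ES_D = 25; EF_D = 25+12 = 37
ES_E = max(EF_A=12, EF_C=25) = 25; EF_E = 25+4 = 29
ES_F = max(EF_B=16, EF_D=37, EF_E=29) = 37; EF_F = 37+3 = 40
Expected project duration μ = 40 hours. Critical path: A → C → D → F.

40 hours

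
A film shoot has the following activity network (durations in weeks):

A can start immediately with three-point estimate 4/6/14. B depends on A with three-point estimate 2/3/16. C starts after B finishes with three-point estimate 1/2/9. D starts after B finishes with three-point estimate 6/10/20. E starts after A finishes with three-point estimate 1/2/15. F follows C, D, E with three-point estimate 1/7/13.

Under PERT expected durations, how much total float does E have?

12 weeks

te_A = (4 + 4·6 + 14)/6 = 42/6 = 7
te_B = (2 + 4·3 + 16)/6 = 30/6 = 5
te_C = (1 + 4·2 + 9)/6 = 18/6 = 3
te_D = (6 + 4·10 + 20)/6 = 66/6 = 11
te_E = (1 + 4·2 + 15)/6 = 24/6 = 4
te_F = (1 + 4·7 + 13)/6 = 42/6 = 7

Forward pass:
ES_A = 0; EF_A = 7
ES_B = 7; EF_B = 7+5 = 12
ES_C = 12; EF_C = 12+3 = 15
ES_D = 12; EF_D = 12+11 = 23
ES_E = 7; EF_E = 7+4 = 11
ES_F = max(EF_C=15, EF_D=23, EF_E=11) = 23; EF_F = 23+7 = 30
Expected project duration μ = 30 weeks. Critical path: A → B → D → F.

Backward pass:
LF_F = 30; LS_F = 30−7 = 23
LF_E = LS_F = 23; LS_E = 23−4 = 19
LF_D = LS_F = 23; LS_D = 23−11 = 12
LF_C = LS_F = 23; LS_C = 23−3 = 20
LF_B = min(LS_C=20, LS_D=12) = 12; LS_B = 12−5 = 7
LF_A = min(LS_B=7, LS_E=19) = 7; LS_A = 7−7 = 0
Slack_E = LS_E − ES_E = 19 − 7 = 12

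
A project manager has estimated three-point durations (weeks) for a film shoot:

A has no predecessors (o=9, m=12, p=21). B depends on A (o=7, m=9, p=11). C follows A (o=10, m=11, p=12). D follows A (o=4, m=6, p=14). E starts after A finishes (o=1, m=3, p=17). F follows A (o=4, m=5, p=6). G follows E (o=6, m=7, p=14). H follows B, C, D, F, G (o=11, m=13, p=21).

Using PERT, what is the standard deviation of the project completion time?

te_A = (9 + 4·12 + 21)/6 = 78/6 = 13; σ²_A = ((21−9)/6)² = 4.000
te_B = (7 + 4·9 + 11)/6 = 54/6 = 9; σ²_B = ((11−7)/6)² = 0.444
te_C = (10 + 4·11 + 12)/6 = 66/6 = 11; σ²_C = ((12−10)/6)² = 0.111
te_D = (4 + 4·6 + 14)/6 = 42/6 = 7; σ²_D = ((14−4)/6)² = 2.778
te_E = (1 + 4·3 + 17)/6 = 30/6 = 5; σ²_E = ((17−1)/6)² = 7.111
te_F = (4 + 4·5 + 6)/6 = 30/6 = 5; σ²_F = ((6−4)/6)² = 0.111
te_G = (6 + 4·7 + 14)/6 = 48/6 = 8; σ²_G = ((14−6)/6)² = 1.778
te_H = (11 + 4·13 + 21)/6 = 84/6 = 14; σ²_H = ((21−11)/6)² = 2.778

Forward pass:
ES_A = 0; EF_A = 13
ES_B = 13; EF_B = 13+9 = 22
ES_C = 13; EF_C = 13+11 = 24
ES_D = 13; EF_D = 13+7 = 20
ES_E = 13; EF_E = 13+5 = 18
ES_F = 13; EF_F = 13+5 = 18
ES_G = 18; EF_G = 18+8 = 26
ES_H = max(EF_B=22, EF_C=24, EF_D=20, EF_F=18, EF_G=26) = 26; EF_H = 26+14 = 40
Expected project duration μ = 40 weeks. Critical path: A → E → G → H.

Variance along critical path = 4.000 + 7.111 + 1.778 + 2.778 = 15.667
σ = √15.667 = 3.958 weeks

3.96 weeks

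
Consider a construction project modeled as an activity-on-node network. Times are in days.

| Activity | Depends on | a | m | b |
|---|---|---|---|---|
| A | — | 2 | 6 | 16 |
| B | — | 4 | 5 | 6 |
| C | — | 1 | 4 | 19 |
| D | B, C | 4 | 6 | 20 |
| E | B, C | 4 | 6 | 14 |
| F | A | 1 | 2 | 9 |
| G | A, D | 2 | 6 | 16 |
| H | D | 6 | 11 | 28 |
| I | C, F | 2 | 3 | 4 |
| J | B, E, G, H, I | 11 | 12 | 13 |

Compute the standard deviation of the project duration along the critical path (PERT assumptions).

te_A = (2 + 4·6 + 16)/6 = 42/6 = 7; σ²_A = ((16−2)/6)² = 5.444
te_B = (4 + 4·5 + 6)/6 = 30/6 = 5; σ²_B = ((6−4)/6)² = 0.111
te_C = (1 + 4·4 + 19)/6 = 36/6 = 6; σ²_C = ((19−1)/6)² = 9.000
te_D = (4 + 4·6 + 20)/6 = 48/6 = 8; σ²_D = ((20−4)/6)² = 7.111
te_E = (4 + 4·6 + 14)/6 = 42/6 = 7; σ²_E = ((14−4)/6)² = 2.778
te_F = (1 + 4·2 + 9)/6 = 18/6 = 3; σ²_F = ((9−1)/6)² = 1.778
te_G = (2 + 4·6 + 16)/6 = 42/6 = 7; σ²_G = ((16−2)/6)² = 5.444
te_H = (6 + 4·11 + 28)/6 = 78/6 = 13; σ²_H = ((28−6)/6)² = 13.444
te_I = (2 + 4·3 + 4)/6 = 18/6 = 3; σ²_I = ((4−2)/6)² = 0.111
te_J = (11 + 4·12 + 13)/6 = 72/6 = 12; σ²_J = ((13−11)/6)² = 0.111

Forward pass:
ES_A = 0; EF_A = 7
ES_B = 0; EF_B = 5
ES_C = 0; EF_C = 6
ES_D = max(EF_B=5, EF_C=6) = 6; EF_D = 6+8 = 14
ES_E = max(EF_B=5, EF_C=6) = 6; EF_E = 6+7 = 13
ES_F = 7; EF_F = 7+3 = 10
ES_G = max(EF_A=7, EF_D=14) = 14; EF_G = 14+7 = 21
ES_H = 14; EF_H = 14+13 = 27
ES_I = max(EF_C=6, EF_F=10) = 10; EF_I = 10+3 = 13
ES_J = max(EF_B=5, EF_E=13, EF_G=21, EF_H=27, EF_I=13) = 27; EF_J = 27+12 = 39
Expected project duration μ = 39 days. Critical path: C → D → H → J.

Variance along critical path = 9.000 + 7.111 + 13.444 + 0.111 = 29.667
σ = √29.667 = 5.447 days

5.45 days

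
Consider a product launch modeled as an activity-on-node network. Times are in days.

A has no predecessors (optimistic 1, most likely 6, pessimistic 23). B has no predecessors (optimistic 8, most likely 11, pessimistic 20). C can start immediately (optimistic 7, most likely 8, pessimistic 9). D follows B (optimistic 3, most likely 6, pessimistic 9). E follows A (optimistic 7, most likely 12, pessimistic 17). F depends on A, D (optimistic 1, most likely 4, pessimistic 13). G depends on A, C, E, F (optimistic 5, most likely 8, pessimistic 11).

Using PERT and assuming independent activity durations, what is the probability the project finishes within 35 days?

te_A = (1 + 4·6 + 23)/6 = 48/6 = 8; σ²_A = ((23−1)/6)² = 13.444
te_B = (8 + 4·11 + 20)/6 = 72/6 = 12; σ²_B = ((20−8)/6)² = 4.000
te_C = (7 + 4·8 + 9)/6 = 48/6 = 8; σ²_C = ((9−7)/6)² = 0.111
te_D = (3 + 4·6 + 9)/6 = 36/6 = 6; σ²_D = ((9−3)/6)² = 1.000
te_E = (7 + 4·12 + 17)/6 = 72/6 = 12; σ²_E = ((17−7)/6)² = 2.778
te_F = (1 + 4·4 + 13)/6 = 30/6 = 5; σ²_F = ((13−1)/6)² = 4.000
te_G = (5 + 4·8 + 11)/6 = 48/6 = 8; σ²_G = ((11−5)/6)² = 1.000

Forward pass:
ES_A = 0; EF_A = 8
ES_B = 0; EF_B = 12
ES_C = 0; EF_C = 8
ES_D = 12; EF_D = 12+6 = 18
ES_E = 8; EF_E = 8+12 = 20
ES_F = max(EF_A=8, EF_D=18) = 18; EF_F = 18+5 = 23
ES_G = max(EF_A=8, EF_C=8, EF_E=20, EF_F=23) = 23; EF_G = 23+8 = 31
Expected project duration μ = 31 days. Critical path: B → D → F → G.

Variance along critical path = 4.000 + 1.000 + 4.000 + 1.000 = 10.000; σ = √10.000 = 3.162 days.
Z = (35 − 31) / 3.162 = 1.265
P(T ≤ 35) = Φ(1.265) ≈ 0.897

0.897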